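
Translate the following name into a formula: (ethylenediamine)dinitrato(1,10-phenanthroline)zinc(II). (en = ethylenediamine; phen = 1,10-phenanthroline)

Ligands: 1 ethylenediamine (en, neutral), 2 nitrato (NO3, -1), 1 1,10-phenanthroline (phen, neutral). Ligand charge sum = -2.
With Zn in oxidation state +2, the complex ion is [Zn...].

[Zn(en)(NO3)2(phen)]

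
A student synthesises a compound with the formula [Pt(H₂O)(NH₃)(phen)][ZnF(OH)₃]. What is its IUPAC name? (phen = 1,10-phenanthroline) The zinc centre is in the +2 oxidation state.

ammineaqua(1,10-phenanthroline)platinum(II) fluorotrihydroxozincate(II)

Zn is given as +2; the anion's ligand charges sum to -4, so the complex anion is 2−.
A 1:1 salt means the cation carries the equal and opposite charge, 2+.
Cation: ligand charges sum to 0; for the ion to be 2+, Pt = +2.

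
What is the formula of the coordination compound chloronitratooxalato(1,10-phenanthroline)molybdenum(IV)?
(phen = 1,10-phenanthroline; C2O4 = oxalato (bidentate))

Ligands: 1 1,10-phenanthroline (phen, neutral), 1 nitrato (NO3, -1), 1 oxalato (C2O4, -2), 1 chloro (Cl, -1). Ligand charge sum = -4.
With Mo in oxidation state +4, the complex ion is [Mo...].

[Mo(C2O4)Cl(NO3)(phen)]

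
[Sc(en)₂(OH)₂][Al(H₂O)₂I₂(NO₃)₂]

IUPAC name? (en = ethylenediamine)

bis(ethylenediamine)dihydroxoscandium(III) diaquadiiododinitratoaluminate(III)

Both ions are complex: the cation is named first with the plain metal name, the anion second with the -ate form; each ion's ligands are alphabetised independently.
Scandium is always +3 in its complexes; the cation's ligand charges sum to -2, so the complex cation is 1+.
A 1:1 salt means the anion carries the equal and opposite charge, 1−.
Anion: ligand charges sum to -4; for the ion to be 1−, Al = +3.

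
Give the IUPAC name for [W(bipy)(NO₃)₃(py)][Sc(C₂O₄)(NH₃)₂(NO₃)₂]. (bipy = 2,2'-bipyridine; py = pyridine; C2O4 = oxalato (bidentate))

(2,2'-bipyridine)trinitrato(pyridine)tungsten(IV) diamminedinitratooxalatoscandate(III)

Both ions are complex: the cation is named first with the plain metal name, the anion second with the -ate form; each ion's ligands are alphabetised independently.
Scandium is always +3 in its complexes; the anion's ligand charges sum to -4, so the complex anion is 1−.
A 1:1 salt means the cation carries the equal and opposite charge, 1+.
Cation: ligand charges sum to -3; for the ion to be 1+, W = +4.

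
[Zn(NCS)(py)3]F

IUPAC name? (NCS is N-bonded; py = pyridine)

isothiocyanatotris(pyridine)zinc(II) fluoride

The 1 fluoride counter-ion carries a total charge of -1, so each complex ion is 1+.
Ligand charges: 1×isothiocyanato (-1 each), 3×pyridine (neutral); total -1. So Zn + (-1) = 1+, giving Zn = +2.
Ligands are named alphabetically: isothiocyanato before pyridine.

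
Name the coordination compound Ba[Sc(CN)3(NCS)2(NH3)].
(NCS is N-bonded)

barium amminetricyanodiisothiocyanatoscandate(III)

The 1 barium counter-ion carries a total charge of +2, so each complex ion is 2−.
Ligand charges: 3×cyano (-1 each), 1×ammine (neutral), 2×isothiocyanato (-1 each); total -5. So Sc + (-5) = 2−, giving Sc = +3.
The complex ion is anionic, so scandium takes the -ate form scandate(III).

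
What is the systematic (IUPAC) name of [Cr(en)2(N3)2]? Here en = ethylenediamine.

There is no counter-ion, so the complex is neutral overall.
Ligand charges: 2×ethylenediamine (neutral), 2×azido (-1 each); total -2. So Cr + (-2) = 0, giving Cr = +2.
Ligands are named alphabetically: azido before ethylenediamine.

diazidobis(ethylenediamine)chromium(II)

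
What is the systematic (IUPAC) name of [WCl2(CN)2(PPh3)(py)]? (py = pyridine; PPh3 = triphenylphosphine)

dichlorodicyano(pyridine)(triphenylphosphine)tungsten(IV)

There is no counter-ion, so the complex is neutral overall.
Ligand charges: 1×pyridine (neutral), 2×cyano (-1 each), 1×triphenylphosphine (neutral), 2×chloro (-1 each); total -4. So W + (-4) = 0, giving W = +4.
Ligands are named alphabetically: chloro before cyano before pyridine before triphenylphosphine.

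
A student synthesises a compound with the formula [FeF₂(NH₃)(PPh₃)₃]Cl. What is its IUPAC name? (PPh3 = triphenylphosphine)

amminedifluorotris(triphenylphosphine)iron(III) chloride

The 1 chloride counter-ion carries a total charge of -1, so each complex ion is 1+.
Ligand charges: 2×fluoro (-1 each), 3×triphenylphosphine (neutral), 1×ammine (neutral); total -2. So Fe + (-2) = 1+, giving Fe = +3.
Ligands are named alphabetically: ammine before fluoro before triphenylphosphine.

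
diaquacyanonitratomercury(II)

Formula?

Ligands: 2 aqua (H2O, neutral), 1 cyano (CN, -1), 1 nitrato (NO3, -1). Ligand charge sum = -2.
With Hg in oxidation state +2, the complex ion is [Hg...].

[Hg(CN)(H2O)2(NO3)]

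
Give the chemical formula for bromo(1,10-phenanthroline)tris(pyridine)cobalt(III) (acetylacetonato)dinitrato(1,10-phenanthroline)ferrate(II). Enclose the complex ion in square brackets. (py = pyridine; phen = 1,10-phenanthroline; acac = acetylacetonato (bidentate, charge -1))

Cation [Co…]: ligand charges -1, Co(III) ⇒ ion charge 2+.
Anion [Fe…]: ligand charges -3, Fe(II) ⇒ ion charge 1−.
One 2+ cation requires 2 of the 1− anion.

[CoBr(phen)(py)3][Fe(acac)(NO3)2(phen)]2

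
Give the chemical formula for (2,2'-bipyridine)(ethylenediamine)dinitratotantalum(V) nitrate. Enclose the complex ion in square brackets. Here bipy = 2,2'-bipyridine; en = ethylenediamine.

[Ta(bipy)(en)(NO3)2](NO3)3

Ligands: 2 nitrato (NO3, -1), 1 2,2'-bipyridine (bipy, neutral), 1 ethylenediamine (en, neutral). Ligand charge sum = -2.
With Ta in oxidation state +5, the complex ion is [Ta...]^3+.
Charge balance with nitrate (-1) requires 1 complex ion per 3 nitrate.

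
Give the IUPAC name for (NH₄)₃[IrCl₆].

ammonium hexachloroiridate(III)

The 3 ammonium counter-ions carry a total charge of +3, so each complex ion is 3−.
Ligand charges: 6×chloro (-1 each); total -6. So Ir + (-6) = 3−, giving Ir = +3.
The complex ion is anionic, so iridium takes the -ate form iridate(III).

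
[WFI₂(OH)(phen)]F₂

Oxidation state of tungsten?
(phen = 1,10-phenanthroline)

+6

2 fluoride outside the brackets (-1 each) → the complex ion is 2+.
Ligand charges: 1×OH = -1; 1×F = -1; 1×phen neutral; 2×I = -2; sum -4.
W + (-4) = 2+ ⇒ W is +6.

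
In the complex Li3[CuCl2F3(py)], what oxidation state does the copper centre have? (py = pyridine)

+2

3 lithium outside the brackets (+1 each) → the complex ion is 3−.
Ligand charges: 2×Cl = -2; 1×py neutral; 3×F = -3; sum -5.
Cu + (-5) = 3− ⇒ Cu is +2.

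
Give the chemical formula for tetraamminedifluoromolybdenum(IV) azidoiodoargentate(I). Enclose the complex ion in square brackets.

Cation [Mo…]: ligand charges -2, Mo(IV) ⇒ ion charge 2+.
Anion [Ag…]: ligand charges -2, Ag(I) ⇒ ion charge 1−.
One 2+ cation requires 2 of the 1− anion.

[MoF2(NH3)4][AgI(N3)]2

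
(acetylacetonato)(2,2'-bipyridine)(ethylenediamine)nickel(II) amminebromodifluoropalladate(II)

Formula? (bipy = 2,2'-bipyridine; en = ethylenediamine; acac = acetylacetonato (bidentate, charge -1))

Cation [Ni…]: ligand charges -1, Ni(II) ⇒ ion charge 1+.
Anion [Pd…]: ligand charges -3, Pd(II) ⇒ ion charge 1−.
One 1+ cation balances one 1− anion.

[Ni(acac)(bipy)(en)][PdBrF2(NH3)]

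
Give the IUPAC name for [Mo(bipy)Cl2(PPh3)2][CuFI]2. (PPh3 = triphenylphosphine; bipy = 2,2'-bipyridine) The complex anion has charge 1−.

(2,2'-bipyridine)dichlorobis(triphenylphosphine)molybdenum(IV) fluoroiodocuprate(I)

Both ions are complex: the cation is named first with the plain metal name, the anion second with the -ate form; each ion's ligands are alphabetised independently.
The complex anion is given as 1−; its ligand charges sum to -2, so Cu = +1.
With 2 anions per cation, the cation must be 2×1 = 2+.
Cation: ligand charges sum to -2; for the ion to be 2+, Mo = +4.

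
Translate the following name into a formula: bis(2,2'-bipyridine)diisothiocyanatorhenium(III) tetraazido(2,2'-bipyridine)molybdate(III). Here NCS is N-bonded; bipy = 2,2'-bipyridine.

[Re(bipy)2(NCS)2][Mo(bipy)(N3)4]

Cation [Re…]: ligand charges -2, Re(III) ⇒ ion charge 1+.
Anion [Mo…]: ligand charges -4, Mo(III) ⇒ ion charge 1−.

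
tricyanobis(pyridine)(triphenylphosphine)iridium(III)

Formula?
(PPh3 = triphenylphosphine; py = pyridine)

Ligands: 1 triphenylphosphine (PPh3, neutral), 2 pyridine (py, neutral), 3 cyano (CN, -1). Ligand charge sum = -3.
With Ir in oxidation state +3, the complex ion is [Ir...].

[Ir(CN)3(PPh3)(py)2]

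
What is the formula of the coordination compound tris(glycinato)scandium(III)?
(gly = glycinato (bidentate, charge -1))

Ligands: 3 glycinato (gly, -1). Ligand charge sum = -3.
With Sc in oxidation state +3, the complex ion is [Sc...].

[Sc(gly)3]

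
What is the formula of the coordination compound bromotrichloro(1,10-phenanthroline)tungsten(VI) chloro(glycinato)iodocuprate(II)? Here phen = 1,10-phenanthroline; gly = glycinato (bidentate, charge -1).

[WBrCl3(phen)][CuCl(gly)I]2

Cation [W…]: ligand charges -4, W(VI) ⇒ ion charge 2+.
Anion [Cu…]: ligand charges -3, Cu(II) ⇒ ion charge 1−.
One 2+ cation requires 2 of the 1− anion.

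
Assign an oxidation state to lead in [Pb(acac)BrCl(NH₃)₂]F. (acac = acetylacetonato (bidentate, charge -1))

+4

1 fluoride outside the brackets (-1 each) → the complex ion is 1+.
Ligand charges: 1×acac = -1; 1×Cl = -1; 2×NH3 neutral; 1×Br = -1; sum -3.
Pb + (-3) = 1+ ⇒ Pb is +4.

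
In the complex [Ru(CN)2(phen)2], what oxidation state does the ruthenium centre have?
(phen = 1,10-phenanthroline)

+2

No counter-ion: the bracketed complex is neutral.
Ligand charges: 2×phen neutral; 2×CN = -2; sum -2.
Ru + (-2) = 0 ⇒ Ru is +2.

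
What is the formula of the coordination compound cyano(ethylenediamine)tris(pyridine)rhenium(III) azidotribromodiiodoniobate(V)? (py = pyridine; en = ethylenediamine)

[Re(CN)(en)(py)3][NbBr3I2(N3)]2

Cation [Re…]: ligand charges -1, Re(III) ⇒ ion charge 2+.
Anion [Nb…]: ligand charges -6, Nb(V) ⇒ ion charge 1−.
One 2+ cation requires 2 of the 1− anion.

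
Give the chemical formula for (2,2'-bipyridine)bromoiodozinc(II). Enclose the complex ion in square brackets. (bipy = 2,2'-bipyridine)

Ligands: 1 bromo (Br, -1), 1 iodo (I, -1), 1 2,2'-bipyridine (bipy, neutral). Ligand charge sum = -2.
With Zn in oxidation state +2, the complex ion is [Zn...].

[Zn(bipy)BrI]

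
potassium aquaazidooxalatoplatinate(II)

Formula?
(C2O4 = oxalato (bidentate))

K[Pt(C2O4)(H2O)(N3)]

Ligands: 1 aqua (H2O, neutral), 1 azido (N3, -1), 1 oxalato (C2O4, -2). Ligand charge sum = -3.
With Pt in oxidation state +2, the complex ion is [Pt...]^1−.
Charge balance with potassium (+1) requires 1 complex ion per 1 potassium.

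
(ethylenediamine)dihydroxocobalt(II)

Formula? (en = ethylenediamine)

[Co(en)(OH)2]

Ligands: 1 ethylenediamine (en, neutral), 2 hydroxo (OH, -1). Ligand charge sum = -2.
With Co in oxidation state +2, the complex ion is [Co...].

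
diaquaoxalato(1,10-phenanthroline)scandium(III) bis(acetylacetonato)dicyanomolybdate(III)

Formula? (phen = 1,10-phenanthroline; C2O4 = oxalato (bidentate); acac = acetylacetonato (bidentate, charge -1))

Cation [Sc…]: ligand charges -2, Sc(III) ⇒ ion charge 1+.
Anion [Mo…]: ligand charges -4, Mo(III) ⇒ ion charge 1−.
One 1+ cation balances one 1− anion.

[Sc(C2O4)(H2O)2(phen)][Mo(acac)2(CN)2]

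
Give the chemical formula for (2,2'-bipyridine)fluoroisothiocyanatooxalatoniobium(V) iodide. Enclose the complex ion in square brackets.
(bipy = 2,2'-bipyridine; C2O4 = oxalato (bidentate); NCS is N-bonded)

Ligands: 1 2,2'-bipyridine (bipy, neutral), 1 oxalato (C2O4, -2), 1 isothiocyanato (NCS, -1), 1 fluoro (F, -1). Ligand charge sum = -4.
Charge balance with iodide (-1) requires 1 complex ion per 1 iodide.

[Nb(bipy)(C2O4)F(NCS)]I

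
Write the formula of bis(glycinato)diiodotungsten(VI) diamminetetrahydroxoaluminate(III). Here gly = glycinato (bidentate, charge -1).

[W(gly)2I2][Al(NH3)2(OH)4]2

Cation [W…]: ligand charges -4, W(VI) ⇒ ion charge 2+.
Anion [Al…]: ligand charges -4, Al(III) ⇒ ion charge 1−.
One 2+ cation requires 2 of the 1− anion.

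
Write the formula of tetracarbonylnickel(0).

[Ni(CO)4]

Ligands: 4 carbonyl (CO, neutral). Ligand charge sum = 0.
With Ni in oxidation state 0, the complex ion is [Ni...].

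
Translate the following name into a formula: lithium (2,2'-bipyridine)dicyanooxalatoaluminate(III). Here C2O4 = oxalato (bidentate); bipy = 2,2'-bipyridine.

Ligands: 2 cyano (CN, -1), 1 oxalato (C2O4, -2), 1 2,2'-bipyridine (bipy, neutral). Ligand charge sum = -4.
With Al in oxidation state +3, the complex ion is [Al...]^1−.
Charge balance with lithium (+1) requires 1 complex ion per 1 lithium.

Li[Al(bipy)(C2O4)(CN)2]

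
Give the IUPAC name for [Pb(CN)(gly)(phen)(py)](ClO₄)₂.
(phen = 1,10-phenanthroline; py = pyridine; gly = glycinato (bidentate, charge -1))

cyano(glycinato)(1,10-phenanthroline)(pyridine)lead(IV) perchlorate

The 2 perchlorate counter-ions carry a total charge of -2, so each complex ion is 2+.
Ligand charges: 1×1,10-phenanthroline (neutral), 1×pyridine (neutral), 1×cyano (-1 each), 1×glycinato (-1 each); total -2. So Pb + (-2) = 2+, giving Pb = +4.
Ligands are named alphabetically: cyano before glycinato before phenanthroline before pyridine.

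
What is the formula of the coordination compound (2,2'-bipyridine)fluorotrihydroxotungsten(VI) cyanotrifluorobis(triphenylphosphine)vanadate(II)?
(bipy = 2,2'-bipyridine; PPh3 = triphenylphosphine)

[W(bipy)F(OH)3][V(CN)F3(PPh3)2]

Cation [W…]: ligand charges -4, W(VI) ⇒ ion charge 2+.
Anion [V…]: ligand charges -4, V(II) ⇒ ion charge 2−.
One 2+ cation balances one 2− anion.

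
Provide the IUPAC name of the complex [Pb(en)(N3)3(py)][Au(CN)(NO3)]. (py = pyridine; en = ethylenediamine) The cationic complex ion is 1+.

triazido(ethylenediamine)(pyridine)lead(IV) cyanonitratoaurate(I)

Both ions are complex: the cation is named first with the plain metal name, the anion second with the -ate form; each ion's ligands are alphabetised independently.
The complex cation is given as 1+; its ligand charges sum to -3, so Pb = +4.
A 1:1 salt means the anion carries the equal and opposite charge, 1−.
Anion: ligand charges sum to -2; for the ion to be 1−, Au = +1.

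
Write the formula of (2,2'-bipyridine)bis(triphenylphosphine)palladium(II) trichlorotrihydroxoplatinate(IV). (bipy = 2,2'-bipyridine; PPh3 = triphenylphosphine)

[Pd(bipy)(PPh3)2][PtCl3(OH)3]

Cation [Pd…]: ligand charges 0, Pd(II) ⇒ ion charge 2+.
Anion [Pt…]: ligand charges -6, Pt(IV) ⇒ ion charge 2−.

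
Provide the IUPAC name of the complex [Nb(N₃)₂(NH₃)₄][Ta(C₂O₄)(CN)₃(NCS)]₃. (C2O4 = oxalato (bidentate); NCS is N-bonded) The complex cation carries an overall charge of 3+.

tetraamminediazidoniobium(V) tricyanoisothiocyanatooxalatotantalate(V)

The complex cation is given as 3+; its ligand charges sum to -2, so Nb = +5.
With 3 anions per cation, each anion must be 3/3 = 1−.
Anion: ligand charges sum to -6; for the ion to be 1−, Ta = +5.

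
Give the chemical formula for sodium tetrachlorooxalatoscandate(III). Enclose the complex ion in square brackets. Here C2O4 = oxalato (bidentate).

Na3[Sc(C2O4)Cl4]

Ligands: 4 chloro (Cl, -1), 1 oxalato (C2O4, -2). Ligand charge sum = -6.
With Sc in oxidation state +3, the complex ion is [Sc...]^3−.
Charge balance with sodium (+1) requires 1 complex ion per 3 sodium.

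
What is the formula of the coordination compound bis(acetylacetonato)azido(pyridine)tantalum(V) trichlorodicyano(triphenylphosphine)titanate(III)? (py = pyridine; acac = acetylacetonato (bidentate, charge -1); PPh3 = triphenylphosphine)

[Ta(acac)2(N3)(py)][TiCl3(CN)2(PPh3)]

Cation [Ta…]: ligand charges -3, Ta(V) ⇒ ion charge 2+.
Anion [Ti…]: ligand charges -5, Ti(III) ⇒ ion charge 2−.
One 2+ cation balances one 2− anion.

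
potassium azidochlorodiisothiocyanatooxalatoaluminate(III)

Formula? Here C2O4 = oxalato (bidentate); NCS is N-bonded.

K3[Al(C2O4)Cl(N3)(NCS)2]

Ligands: 1 oxalato (C2O4, -2), 1 chloro (Cl, -1), 1 azido (N3, -1), 2 isothiocyanato (NCS, -1). Ligand charge sum = -6.
Charge balance with potassium (+1) requires 1 complex ion per 3 potassium.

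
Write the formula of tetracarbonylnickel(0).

Ligands: 4 carbonyl (CO, neutral). Ligand charge sum = 0.
With Ni in oxidation state 0, the complex ion is [Ni...].

[Ni(CO)4]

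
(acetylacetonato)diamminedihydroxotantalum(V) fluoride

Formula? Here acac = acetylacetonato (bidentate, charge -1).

Ligands: 1 acetylacetonato (acac, -1), 2 hydroxo (OH, -1), 2 ammine (NH3, neutral). Ligand charge sum = -3.
With Ta in oxidation state +5, the complex ion is [Ta...]^2+.
Charge balance with fluoride (-1) requires 1 complex ion per 2 fluoride.

[Ta(acac)(NH3)2(OH)2]F2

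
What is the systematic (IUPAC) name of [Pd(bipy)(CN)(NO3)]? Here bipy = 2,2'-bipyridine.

(2,2'-bipyridine)cyanonitratopalladium(II)

There is no counter-ion, so the complex is neutral overall.
Ligand charges: 1×cyano (-1 each), 1×nitrato (-1 each), 1×2,2'-bipyridine (neutral); total -2. So Pd + (-2) = 0, giving Pd = +2.
Ligands are named alphabetically: bipyridine before cyano before nitrato.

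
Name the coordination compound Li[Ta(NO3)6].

lithium hexanitratotantalate(V)

The 1 lithium counter-ion carries a total charge of +1, so each complex ion is 1−.
Ligand charges: 6×nitrato (-1 each); total -6. So Ta + (-6) = 1−, giving Ta = +5.
The complex ion is anionic, so tantalum takes the -ate form tantalate(V).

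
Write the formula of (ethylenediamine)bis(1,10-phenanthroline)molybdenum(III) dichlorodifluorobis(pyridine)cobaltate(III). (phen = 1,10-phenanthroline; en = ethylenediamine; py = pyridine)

[Mo(en)(phen)2][CoCl2F2(py)2]3

Cation [Mo…]: ligand charges 0, Mo(III) ⇒ ion charge 3+.
Anion [Co…]: ligand charges -4, Co(III) ⇒ ion charge 1−.
One 3+ cation requires 3 of the 1− anion.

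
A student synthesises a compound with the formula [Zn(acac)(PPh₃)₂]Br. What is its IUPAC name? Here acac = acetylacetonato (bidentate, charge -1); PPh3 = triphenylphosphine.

The 1 bromide counter-ion carries a total charge of -1, so each complex ion is 1+.
Ligand charges: 1×acetylacetonato (-1 each), 2×triphenylphosphine (neutral); total -1. So Zn + (-1) = 1+, giving Zn = +2.
Ligands are named alphabetically: acetylacetonato before triphenylphosphine.

(acetylacetonato)bis(triphenylphosphine)zinc(II) bromide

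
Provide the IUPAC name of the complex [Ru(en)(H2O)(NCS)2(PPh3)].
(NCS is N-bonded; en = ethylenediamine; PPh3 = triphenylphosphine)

aqua(ethylenediamine)diisothiocyanato(triphenylphosphine)ruthenium(II)

There is no counter-ion, so the complex is neutral overall.
Ligand charges: 2×isothiocyanato (-1 each), 1×ethylenediamine (neutral), 1×aqua (neutral), 1×triphenylphosphine (neutral); total -2. So Ru + (-2) = 0, giving Ru = +2.
Ligands are named alphabetically: aqua before ethylenediamine before isothiocyanato before triphenylphosphine.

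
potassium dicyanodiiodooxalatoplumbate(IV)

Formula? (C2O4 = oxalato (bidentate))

K2[Pb(C2O4)(CN)2I2]

Ligands: 2 iodo (I, -1), 2 cyano (CN, -1), 1 oxalato (C2O4, -2). Ligand charge sum = -6.
Charge balance with potassium (+1) requires 1 complex ion per 2 potassium.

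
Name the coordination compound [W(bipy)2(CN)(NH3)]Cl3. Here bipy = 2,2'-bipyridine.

The 3 chloride counter-ions carry a total charge of -3, so each complex ion is 3+.
Ligand charges: 1×cyano (-1 each), 1×ammine (neutral), 2×2,2'-bipyridine (neutral); total -1. So W + (-1) = 3+, giving W = +4.
Ligands are named alphabetically: ammine before bipyridine before cyano.

amminebis(2,2'-bipyridine)cyanotungsten(IV) chloride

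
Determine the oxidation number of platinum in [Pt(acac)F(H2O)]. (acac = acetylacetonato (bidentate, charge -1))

No counter-ion: the bracketed complex is neutral.
Ligand charges: 1×acac = -1; 1×H2O neutral; 1×F = -1; sum -2.
Pt + (-2) = 0 ⇒ Pt is +2.

+2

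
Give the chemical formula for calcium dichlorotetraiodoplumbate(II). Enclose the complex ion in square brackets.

Ligands: 2 chloro (Cl, -1), 4 iodo (I, -1). Ligand charge sum = -6.
With Pb in oxidation state +2, the complex ion is [Pb...]^4−.
Charge balance with calcium (+2) requires 1 complex ion per 2 calcium.

Ca2[PbCl2I4]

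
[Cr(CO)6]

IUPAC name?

There is no counter-ion, so the complex is neutral overall.
Ligand charges: 6×carbonyl (neutral); total 0. So Cr + (0) = 0, giving Cr = 0.

hexacarbonylchromium(0)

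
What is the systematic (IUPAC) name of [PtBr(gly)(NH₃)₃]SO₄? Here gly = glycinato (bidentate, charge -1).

The 1 sulfate counter-ion carries a total charge of -2, so each complex ion is 2+.
Ligand charges: 1×glycinato (-1 each), 3×ammine (neutral), 1×bromo (-1 each); total -2. So Pt + (-2) = 2+, giving Pt = +4.
Ligands are named alphabetically: ammine before bromo before glycinato.

triamminebromo(glycinato)platinum(IV) sulfate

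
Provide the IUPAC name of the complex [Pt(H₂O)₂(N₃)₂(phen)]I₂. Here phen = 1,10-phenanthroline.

diaquadiazido(1,10-phenanthroline)platinum(IV) iodide

The 2 iodide counter-ions carry a total charge of -2, so each complex ion is 2+.
Ligand charges: 2×aqua (neutral), 1×1,10-phenanthroline (neutral), 2×azido (-1 each); total -2. So Pt + (-2) = 2+, giving Pt = +4.
Ligands are named alphabetically: aqua before azido before phenanthroline.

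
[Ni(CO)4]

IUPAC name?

There is no counter-ion, so the complex is neutral overall.
Ligand charges: 4×carbonyl (neutral); total 0. So Ni + (0) = 0, giving Ni = 0.

tetracarbonylnickel(0)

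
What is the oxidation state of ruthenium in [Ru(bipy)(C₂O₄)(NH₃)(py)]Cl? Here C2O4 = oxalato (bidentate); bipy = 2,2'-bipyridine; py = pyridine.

+3

1 chloride outside the brackets (-1 each) → the complex ion is 1+.
Ligand charges: 1×NH3 neutral; 1×C2O4 = -2; 1×bipy neutral; 1×py neutral; sum -2.
Ru + (-2) = 1+ ⇒ Ru is +3.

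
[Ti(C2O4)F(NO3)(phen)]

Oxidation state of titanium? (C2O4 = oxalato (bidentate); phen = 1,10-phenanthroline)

No counter-ion: the bracketed complex is neutral.
Ligand charges: 1×F = -1; 1×NO3 = -1; 1×C2O4 = -2; 1×phen neutral; sum -4.
Ti + (-4) = 0 ⇒ Ti is +4.

+4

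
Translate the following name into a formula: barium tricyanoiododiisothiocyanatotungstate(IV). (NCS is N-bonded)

Ligands: 3 cyano (CN, -1), 1 iodo (I, -1), 2 isothiocyanato (NCS, -1). Ligand charge sum = -6.
Charge balance with barium (+2) requires 1 complex ion per 1 barium.

Ba[W(CN)3I(NCS)2]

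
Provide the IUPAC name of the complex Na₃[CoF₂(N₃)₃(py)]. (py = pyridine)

The 3 sodium counter-ions carry a total charge of +3, so each complex ion is 3−.
Ligand charges: 3×azido (-1 each), 1×pyridine (neutral), 2×fluoro (-1 each); total -5. So Co + (-5) = 3−, giving Co = +2.
Ligands are named alphabetically: azido before fluoro before pyridine.
The complex ion is anionic, so cobalt takes the -ate form cobaltate(II).

sodium triazidodifluoro(pyridine)cobaltate(II)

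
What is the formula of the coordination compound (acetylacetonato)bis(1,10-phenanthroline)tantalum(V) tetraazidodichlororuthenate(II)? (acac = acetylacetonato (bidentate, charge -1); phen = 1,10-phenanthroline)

[Ta(acac)(phen)2][RuCl2(N3)4]

Cation [Ta…]: ligand charges -1, Ta(V) ⇒ ion charge 4+.
Anion [Ru…]: ligand charges -6, Ru(II) ⇒ ion charge 4−.
One 4+ cation balances one 4− anion.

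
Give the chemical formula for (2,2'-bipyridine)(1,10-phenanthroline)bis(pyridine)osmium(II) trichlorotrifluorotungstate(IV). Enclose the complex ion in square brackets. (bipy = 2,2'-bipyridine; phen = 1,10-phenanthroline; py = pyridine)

[Os(bipy)(phen)(py)2][WCl3F3]

Cation [Os…]: ligand charges 0, Os(II) ⇒ ion charge 2+.
Anion [W…]: ligand charges -6, W(IV) ⇒ ion charge 2−.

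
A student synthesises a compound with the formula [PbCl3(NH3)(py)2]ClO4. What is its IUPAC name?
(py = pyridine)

amminetrichlorobis(pyridine)lead(IV) perchlorate

The 1 perchlorate counter-ion carries a total charge of -1, so each complex ion is 1+.
Ligand charges: 1×ammine (neutral), 2×pyridine (neutral), 3×chloro (-1 each); total -3. So Pb + (-3) = 1+, giving Pb = +4.
Ligands are named alphabetically: ammine before chloro before pyridine.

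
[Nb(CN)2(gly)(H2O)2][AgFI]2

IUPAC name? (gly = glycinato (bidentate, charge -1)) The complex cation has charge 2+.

diaquadicyano(glycinato)niobium(V) fluoroiodoargentate(I)

Both ions are complex: the cation is named first with the plain metal name, the anion second with the -ate form; each ion's ligands are alphabetised independently.
The complex cation is given as 2+; its ligand charges sum to -3, so Nb = +5.
With 2 anions per cation, each anion must be 2/2 = 1−.
Anion: ligand charges sum to -2; for the ion to be 1−, Ag = +1.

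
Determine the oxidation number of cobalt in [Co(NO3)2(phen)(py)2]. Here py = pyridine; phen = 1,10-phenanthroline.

No counter-ion: the bracketed complex is neutral.
Ligand charges: 2×py neutral; 1×phen neutral; 2×NO3 = -2; sum -2.
Co + (-2) = 0 ⇒ Co is +2.

+2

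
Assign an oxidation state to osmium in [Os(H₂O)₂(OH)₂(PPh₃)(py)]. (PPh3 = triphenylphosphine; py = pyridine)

No counter-ion: the bracketed complex is neutral.
Ligand charges: 2×H2O neutral; 1×PPh3 neutral; 2×OH = -2; 1×py neutral; sum -2.
Os + (-2) = 0 ⇒ Os is +2.

+2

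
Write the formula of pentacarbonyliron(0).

[Fe(CO)5]

Ligands: 5 carbonyl (CO, neutral). Ligand charge sum = 0.
With Fe in oxidation state 0, the complex ion is [Fe...].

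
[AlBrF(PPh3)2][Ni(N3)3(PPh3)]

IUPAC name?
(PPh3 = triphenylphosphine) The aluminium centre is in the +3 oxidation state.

bromofluorobis(triphenylphosphine)aluminium(III) triazido(triphenylphosphine)nickelate(II)

Both ions are complex: the cation is named first with the plain metal name, the anion second with the -ate form; each ion's ligands are alphabetised independently.
Al is given as +3; the cation's ligand charges sum to -2, so the complex cation is 1+.
A 1:1 salt means the anion carries the equal and opposite charge, 1−.
Anion: ligand charges sum to -3; for the ion to be 1−, Ni = +2.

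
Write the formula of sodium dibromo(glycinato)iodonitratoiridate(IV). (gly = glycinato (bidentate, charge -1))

Ligands: 1 glycinato (gly, -1), 1 nitrato (NO3, -1), 1 iodo (I, -1), 2 bromo (Br, -1). Ligand charge sum = -5.
Charge balance with sodium (+1) requires 1 complex ion per 1 sodium.

Na[IrBr2(gly)I(NO3)]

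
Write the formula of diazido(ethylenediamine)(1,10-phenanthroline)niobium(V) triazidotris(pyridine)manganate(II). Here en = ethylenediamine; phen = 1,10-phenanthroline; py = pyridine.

Cation [Nb…]: ligand charges -2, Nb(V) ⇒ ion charge 3+.
Anion [Mn…]: ligand charges -3, Mn(II) ⇒ ion charge 1−.
One 3+ cation requires 3 of the 1− anion.

[Nb(en)(N3)2(phen)][Mn(N3)3(py)3]3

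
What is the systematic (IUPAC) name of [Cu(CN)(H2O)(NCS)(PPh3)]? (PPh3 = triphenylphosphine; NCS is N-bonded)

There is no counter-ion, so the complex is neutral overall.
Ligand charges: 1×triphenylphosphine (neutral), 1×isothiocyanato (-1 each), 1×cyano (-1 each), 1×aqua (neutral); total -2. So Cu + (-2) = 0, giving Cu = +2.
Ligands are named alphabetically: aqua before cyano before isothiocyanato before triphenylphosphine.

aquacyanoisothiocyanato(triphenylphosphine)copper(II)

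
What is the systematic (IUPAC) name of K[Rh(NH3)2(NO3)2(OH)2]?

The 1 potassium counter-ion carries a total charge of +1, so each complex ion is 1−.
Ligand charges: 2×ammine (neutral), 2×hydroxo (-1 each), 2×nitrato (-1 each); total -4. So Rh + (-4) = 1−, giving Rh = +3.
The complex ion is anionic, so rhodium takes the -ate form rhodate(III).

potassium diamminedihydroxodinitratorhodate(III)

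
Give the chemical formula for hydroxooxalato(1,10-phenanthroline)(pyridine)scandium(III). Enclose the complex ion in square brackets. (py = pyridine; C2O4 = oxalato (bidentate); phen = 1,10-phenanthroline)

[Sc(C2O4)(OH)(phen)(py)]

Ligands: 1 pyridine (py, neutral), 1 oxalato (C2O4, -2), 1 1,10-phenanthroline (phen, neutral), 1 hydroxo (OH, -1). Ligand charge sum = -3.
With Sc in oxidation state +3, the complex ion is [Sc...].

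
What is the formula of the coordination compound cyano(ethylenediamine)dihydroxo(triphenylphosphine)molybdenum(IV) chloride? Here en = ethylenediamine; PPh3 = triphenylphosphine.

Ligands: 2 hydroxo (OH, -1), 1 cyano (CN, -1), 1 ethylenediamine (en, neutral), 1 triphenylphosphine (PPh3, neutral). Ligand charge sum = -3.
With Mo in oxidation state +4, the complex ion is [Mo...]^1+.
Charge balance with chloride (-1) requires 1 complex ion per 1 chloride.

[Mo(CN)(en)(OH)2(PPh3)]Cl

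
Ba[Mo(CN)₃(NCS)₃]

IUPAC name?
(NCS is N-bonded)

barium tricyanotriisothiocyanatomolybdate(IV)

The 1 barium counter-ion carries a total charge of +2, so each complex ion is 2−.
Ligand charges: 3×isothiocyanato (-1 each), 3×cyano (-1 each); total -6. So Mo + (-6) = 2−, giving Mo = +4.
Ligands are named alphabetically: cyano before isothiocyanato.
The complex ion is anionic, so molybdenum takes the -ate form molybdate(IV).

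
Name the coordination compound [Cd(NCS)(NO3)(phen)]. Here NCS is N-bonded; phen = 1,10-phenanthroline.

isothiocyanatonitrato(1,10-phenanthroline)cadmium(II)

There is no counter-ion, so the complex is neutral overall.
Ligand charges: 1×isothiocyanato (-1 each), 1×nitrato (-1 each), 1×1,10-phenanthroline (neutral); total -2. So Cd + (-2) = 0, giving Cd = +2.
Ligands are named alphabetically: isothiocyanato before nitrato before phenanthroline.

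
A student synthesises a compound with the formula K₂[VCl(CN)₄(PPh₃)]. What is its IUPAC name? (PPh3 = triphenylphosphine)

potassium chlorotetracyano(triphenylphosphine)vanadate(III)

The 2 potassium counter-ions carry a total charge of +2, so each complex ion is 2−.
Ligand charges: 1×triphenylphosphine (neutral), 4×cyano (-1 each), 1×chloro (-1 each); total -5. So V + (-5) = 2−, giving V = +3.
Ligands are named alphabetically: chloro before cyano before triphenylphosphine.
The complex ion is anionic, so vanadium takes the -ate form vanadate(III).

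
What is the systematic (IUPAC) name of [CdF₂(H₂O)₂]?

There is no counter-ion, so the complex is neutral overall.
Ligand charges: 2×aqua (neutral), 2×fluoro (-1 each); total -2. So Cd + (-2) = 0, giving Cd = +2.
Ligands are named alphabetically: aqua before fluoro.

diaquadifluorocadmium(II)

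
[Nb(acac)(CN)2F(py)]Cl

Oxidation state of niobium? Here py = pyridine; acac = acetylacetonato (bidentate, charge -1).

1 chloride outside the brackets (-1 each) → the complex ion is 1+.
Ligand charges: 1×F = -1; 2×CN = -2; 1×py neutral; 1×acac = -1; sum -4.
Nb + (-4) = 1+ ⇒ Nb is +5.

+5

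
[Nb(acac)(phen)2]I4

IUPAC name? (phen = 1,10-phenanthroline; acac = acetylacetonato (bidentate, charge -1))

The 4 iodide counter-ions carry a total charge of -4, so each complex ion is 4+.
Ligand charges: 2×1,10-phenanthroline (neutral), 1×acetylacetonato (-1 each); total -1. So Nb + (-1) = 4+, giving Nb = +5.
Ligands are named alphabetically: acetylacetonato before phenanthroline.

(acetylacetonato)bis(1,10-phenanthroline)niobium(V) iodide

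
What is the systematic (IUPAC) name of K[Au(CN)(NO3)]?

The 1 potassium counter-ion carries a total charge of +1, so each complex ion is 1−.
Ligand charges: 1×cyano (-1 each), 1×nitrato (-1 each); total -2. So Au + (-2) = 1−, giving Au = +1.
The complex ion is anionic, so gold takes the -ate form aurate(I).

potassium cyanonitratoaurate(I)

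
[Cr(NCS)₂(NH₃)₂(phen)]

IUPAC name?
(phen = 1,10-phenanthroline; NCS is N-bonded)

There is no counter-ion, so the complex is neutral overall.
Ligand charges: 2×ammine (neutral), 1×1,10-phenanthroline (neutral), 2×isothiocyanato (-1 each); total -2. So Cr + (-2) = 0, giving Cr = +2.
Ligands are named alphabetically: ammine before isothiocyanato before phenanthroline.

diamminediisothiocyanato(1,10-phenanthroline)chromium(II)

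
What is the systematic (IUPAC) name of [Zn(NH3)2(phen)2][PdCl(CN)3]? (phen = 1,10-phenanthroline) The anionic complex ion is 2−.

Both ions are complex: the cation is named first with the plain metal name, the anion second with the -ate form; each ion's ligands are alphabetised independently.
The complex anion is given as 2−; its ligand charges sum to -4, so Pd = +2.
A 1:1 salt means the cation carries the equal and opposite charge, 2+.
Cation: ligand charges sum to 0; for the ion to be 2+, Zn = +2.

diamminebis(1,10-phenanthroline)zinc(II) chlorotricyanopalladate(II)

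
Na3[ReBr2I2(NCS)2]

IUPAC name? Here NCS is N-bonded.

The 3 sodium counter-ions carry a total charge of +3, so each complex ion is 3−.
Ligand charges: 2×isothiocyanato (-1 each), 2×bromo (-1 each), 2×iodo (-1 each); total -6. So Re + (-6) = 3−, giving Re = +3.
The complex ion is anionic, so rhenium takes the -ate form rhenate(III).

sodium dibromodiiododiisothiocyanatorhenate(III)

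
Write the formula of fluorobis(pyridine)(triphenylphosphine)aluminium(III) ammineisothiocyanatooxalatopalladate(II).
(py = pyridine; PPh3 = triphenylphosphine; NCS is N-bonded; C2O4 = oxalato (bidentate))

[AlF(PPh3)(py)2][Pd(C2O4)(NCS)(NH3)]2

Cation [Al…]: ligand charges -1, Al(III) ⇒ ion charge 2+.
Anion [Pd…]: ligand charges -3, Pd(II) ⇒ ion charge 1−.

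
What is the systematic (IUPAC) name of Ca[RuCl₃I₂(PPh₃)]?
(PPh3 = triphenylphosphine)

calcium trichlorodiiodo(triphenylphosphine)ruthenate(III)

The 1 calcium counter-ion carries a total charge of +2, so each complex ion is 2−.
Ligand charges: 2×iodo (-1 each), 1×triphenylphosphine (neutral), 3×chloro (-1 each); total -5. So Ru + (-5) = 2−, giving Ru = +3.
Ligands are named alphabetically: chloro before iodo before triphenylphosphine.
The complex ion is anionic, so ruthenium takes the -ate form ruthenate(III).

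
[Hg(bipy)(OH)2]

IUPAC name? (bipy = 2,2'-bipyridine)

There is no counter-ion, so the complex is neutral overall.
Ligand charges: 1×2,2'-bipyridine (neutral), 2×hydroxo (-1 each); total -2. So Hg + (-2) = 0, giving Hg = +2.
Ligands are named alphabetically: bipyridine before hydroxo.

(2,2'-bipyridine)dihydroxomercury(II)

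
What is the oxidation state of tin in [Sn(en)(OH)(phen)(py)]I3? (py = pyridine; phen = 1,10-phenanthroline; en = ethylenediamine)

3 iodide outside the brackets (-1 each) → the complex ion is 3+.
Ligand charges: 1×py neutral; 1×OH = -1; 1×phen neutral; 1×en neutral; sum -1.
Sn + (-1) = 3+ ⇒ Sn is +4.

+4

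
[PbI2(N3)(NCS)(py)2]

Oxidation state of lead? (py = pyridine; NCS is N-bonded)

No counter-ion: the bracketed complex is neutral.
Ligand charges: 2×I = -2; 2×py neutral; 1×N3 = -1; 1×NCS = -1; sum -4.
Pb + (-4) = 0 ⇒ Pb is +4.

+4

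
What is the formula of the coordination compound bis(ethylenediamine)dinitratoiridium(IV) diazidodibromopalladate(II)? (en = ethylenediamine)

[Ir(en)2(NO3)2][PdBr2(N3)2]

Cation [Ir…]: ligand charges -2, Ir(IV) ⇒ ion charge 2+.
Anion [Pd…]: ligand charges -4, Pd(II) ⇒ ion charge 2−.
One 2+ cation balances one 2− anion.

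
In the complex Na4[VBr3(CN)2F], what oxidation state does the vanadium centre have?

4 sodium outside the brackets (+1 each) → the complex ion is 4−.
Ligand charges: 1×F = -1; 3×Br = -3; 2×CN = -2; sum -6.
V + (-6) = 4− ⇒ V is +2.

+2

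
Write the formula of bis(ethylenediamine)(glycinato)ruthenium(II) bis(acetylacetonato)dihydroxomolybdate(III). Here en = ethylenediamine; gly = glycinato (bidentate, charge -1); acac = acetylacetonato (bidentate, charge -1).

Cation [Ru…]: ligand charges -1, Ru(II) ⇒ ion charge 1+.
Anion [Mo…]: ligand charges -4, Mo(III) ⇒ ion charge 1−.

[Ru(en)2(gly)][Mo(acac)2(OH)2]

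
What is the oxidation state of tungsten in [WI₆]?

+6

No counter-ion: the bracketed complex is neutral.
Ligand charges: 6×I = -6; sum -6.
W + (-6) = 0 ⇒ W is +6.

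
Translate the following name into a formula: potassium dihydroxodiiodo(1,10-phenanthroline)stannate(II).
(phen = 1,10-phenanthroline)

Ligands: 2 hydroxo (OH, -1), 1 1,10-phenanthroline (phen, neutral), 2 iodo (I, -1). Ligand charge sum = -4.
With Sn in oxidation state +2, the complex ion is [Sn...]^2−.
Charge balance with potassium (+1) requires 1 complex ion per 2 potassium.

K2[SnI2(OH)2(phen)]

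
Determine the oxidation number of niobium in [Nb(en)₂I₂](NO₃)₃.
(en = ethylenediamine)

3 nitrate outside the brackets (-1 each) → the complex ion is 3+.
Ligand charges: 2×I = -2; 2×en neutral; sum -2.
Nb + (-2) = 3+ ⇒ Nb is +5.

+5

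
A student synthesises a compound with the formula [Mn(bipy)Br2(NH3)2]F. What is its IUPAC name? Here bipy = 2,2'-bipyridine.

The 1 fluoride counter-ion carries a total charge of -1, so each complex ion is 1+.
Ligand charges: 1×2,2'-bipyridine (neutral), 2×ammine (neutral), 2×bromo (-1 each); total -2. So Mn + (-2) = 1+, giving Mn = +3.
Ligands are named alphabetically: ammine before bipyridine before bromo.

diammine(2,2'-bipyridine)dibromomanganese(III) fluoride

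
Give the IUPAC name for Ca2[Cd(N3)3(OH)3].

The 2 calcium counter-ions carry a total charge of +4, so each complex ion is 4−.
Ligand charges: 3×azido (-1 each), 3×hydroxo (-1 each); total -6. So Cd + (-6) = 4−, giving Cd = +2.
The complex ion is anionic, so cadmium takes the -ate form cadmate(II).

calcium triazidotrihydroxocadmate(II)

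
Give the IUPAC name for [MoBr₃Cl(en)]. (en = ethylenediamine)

tribromochloro(ethylenediamine)molybdenum(IV)

There is no counter-ion, so the complex is neutral overall.
Ligand charges: 1×ethylenediamine (neutral), 1×chloro (-1 each), 3×bromo (-1 each); total -4. So Mo + (-4) = 0, giving Mo = +4.
Ligands are named alphabetically: bromo before chloro before ethylenediamine.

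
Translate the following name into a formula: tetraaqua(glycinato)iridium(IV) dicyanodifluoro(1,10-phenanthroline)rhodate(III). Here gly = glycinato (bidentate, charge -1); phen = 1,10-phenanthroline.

[Ir(gly)(H2O)4][Rh(CN)2F2(phen)]3

Cation [Ir…]: ligand charges -1, Ir(IV) ⇒ ion charge 3+.
Anion [Rh…]: ligand charges -4, Rh(III) ⇒ ion charge 1−.
One 3+ cation requires 3 of the 1− anion.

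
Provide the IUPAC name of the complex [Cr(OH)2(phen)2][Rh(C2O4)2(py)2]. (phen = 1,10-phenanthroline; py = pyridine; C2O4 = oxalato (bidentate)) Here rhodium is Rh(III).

Rh is given as +3; the anion's ligand charges sum to -4, so the complex anion is 1−.
A 1:1 salt means the cation carries the equal and opposite charge, 1+.
Cation: ligand charges sum to -2; for the ion to be 1+, Cr = +3.

dihydroxobis(1,10-phenanthroline)chromium(III) dioxalatobis(pyridine)rhodate(III)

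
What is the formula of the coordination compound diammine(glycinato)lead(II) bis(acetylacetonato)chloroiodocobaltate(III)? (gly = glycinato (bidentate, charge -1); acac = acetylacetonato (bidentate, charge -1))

Cation [Pb…]: ligand charges -1, Pb(II) ⇒ ion charge 1+.
Anion [Co…]: ligand charges -4, Co(III) ⇒ ion charge 1−.
One 1+ cation balances one 1− anion.

[Pb(gly)(NH3)2][Co(acac)2ClI]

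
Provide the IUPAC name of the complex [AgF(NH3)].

amminefluorosilver(I)

There is no counter-ion, so the complex is neutral overall.
Ligand charges: 1×fluoro (-1 each), 1×ammine (neutral); total -1. So Ag + (-1) = 0, giving Ag = +1.
Ligands are named alphabetically: ammine before fluoro.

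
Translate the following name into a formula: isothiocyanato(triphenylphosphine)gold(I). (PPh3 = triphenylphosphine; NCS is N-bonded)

[Au(NCS)(PPh3)]

Ligands: 1 triphenylphosphine (PPh3, neutral), 1 isothiocyanato (NCS, -1). Ligand charge sum = -1.
With Au in oxidation state +1, the complex ion is [Au...].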